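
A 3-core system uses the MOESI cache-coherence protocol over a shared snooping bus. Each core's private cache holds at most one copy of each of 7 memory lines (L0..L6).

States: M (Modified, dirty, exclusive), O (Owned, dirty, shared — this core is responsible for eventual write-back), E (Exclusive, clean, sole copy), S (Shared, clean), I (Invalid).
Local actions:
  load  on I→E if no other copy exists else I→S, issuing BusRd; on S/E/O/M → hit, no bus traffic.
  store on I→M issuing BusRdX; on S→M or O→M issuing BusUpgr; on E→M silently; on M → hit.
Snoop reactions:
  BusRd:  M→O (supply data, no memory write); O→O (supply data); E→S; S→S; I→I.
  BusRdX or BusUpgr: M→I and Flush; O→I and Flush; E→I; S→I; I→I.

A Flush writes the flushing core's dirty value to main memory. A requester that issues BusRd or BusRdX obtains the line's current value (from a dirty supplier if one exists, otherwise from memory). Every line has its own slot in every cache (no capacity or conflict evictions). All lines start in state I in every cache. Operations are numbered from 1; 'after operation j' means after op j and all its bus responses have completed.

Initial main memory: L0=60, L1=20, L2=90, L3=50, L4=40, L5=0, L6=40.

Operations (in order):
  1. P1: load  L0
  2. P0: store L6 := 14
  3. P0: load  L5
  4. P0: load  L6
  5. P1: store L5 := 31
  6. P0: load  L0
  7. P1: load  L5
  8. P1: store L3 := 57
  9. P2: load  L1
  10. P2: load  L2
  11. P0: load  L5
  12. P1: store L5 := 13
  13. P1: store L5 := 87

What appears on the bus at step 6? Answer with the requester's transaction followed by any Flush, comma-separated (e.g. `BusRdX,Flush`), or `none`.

1. P1: load  L0  bus=[BusRd]  L0: P0=I P1=E P2=I  mem[L0]=60
2. P0: store L6 := 14  bus=[BusRdX]  L6: P0=M P1=I P2=I  mem[L6]=40
3. P0: load  L5  bus=[BusRd]  L5: P0=E P1=I P2=I  mem[L5]=0
4. P0: load  L6  bus=[-]  L6: P0=M P1=I P2=I  mem[L6]=40
5. P1: store L5 := 31  bus=[BusRdX]  L5: P0=I P1=M P2=I  mem[L5]=0
6. P0: load  L0  bus=[BusRd]  L0: P0=S P1=S P2=I  mem[L0]=60
7. P1: load  L5  bus=[-]  L5: P0=I P1=M P2=I  mem[L5]=0
8. P1: store L3 := 57  bus=[BusRdX]  L3: P0=I P1=M P2=I  mem[L3]=50
9. P2: load  L1  bus=[BusRd]  L1: P0=I P1=I P2=E  mem[L1]=20
10. P2: load  L2  bus=[BusRd]  L2: P0=I P1=I P2=E  mem[L2]=90
11. P0: load  L5  bus=[BusRd]  L5: P0=S P1=O P2=I  mem[L5]=0
12. P1: store L5 := 13  bus=[BusUpgr]  L5: P0=I P1=M P2=I  mem[L5]=0
13. P1: store L5 := 87  bus=[-]  L5: P0=I P1=M P2=I  mem[L5]=0

bus = BusRd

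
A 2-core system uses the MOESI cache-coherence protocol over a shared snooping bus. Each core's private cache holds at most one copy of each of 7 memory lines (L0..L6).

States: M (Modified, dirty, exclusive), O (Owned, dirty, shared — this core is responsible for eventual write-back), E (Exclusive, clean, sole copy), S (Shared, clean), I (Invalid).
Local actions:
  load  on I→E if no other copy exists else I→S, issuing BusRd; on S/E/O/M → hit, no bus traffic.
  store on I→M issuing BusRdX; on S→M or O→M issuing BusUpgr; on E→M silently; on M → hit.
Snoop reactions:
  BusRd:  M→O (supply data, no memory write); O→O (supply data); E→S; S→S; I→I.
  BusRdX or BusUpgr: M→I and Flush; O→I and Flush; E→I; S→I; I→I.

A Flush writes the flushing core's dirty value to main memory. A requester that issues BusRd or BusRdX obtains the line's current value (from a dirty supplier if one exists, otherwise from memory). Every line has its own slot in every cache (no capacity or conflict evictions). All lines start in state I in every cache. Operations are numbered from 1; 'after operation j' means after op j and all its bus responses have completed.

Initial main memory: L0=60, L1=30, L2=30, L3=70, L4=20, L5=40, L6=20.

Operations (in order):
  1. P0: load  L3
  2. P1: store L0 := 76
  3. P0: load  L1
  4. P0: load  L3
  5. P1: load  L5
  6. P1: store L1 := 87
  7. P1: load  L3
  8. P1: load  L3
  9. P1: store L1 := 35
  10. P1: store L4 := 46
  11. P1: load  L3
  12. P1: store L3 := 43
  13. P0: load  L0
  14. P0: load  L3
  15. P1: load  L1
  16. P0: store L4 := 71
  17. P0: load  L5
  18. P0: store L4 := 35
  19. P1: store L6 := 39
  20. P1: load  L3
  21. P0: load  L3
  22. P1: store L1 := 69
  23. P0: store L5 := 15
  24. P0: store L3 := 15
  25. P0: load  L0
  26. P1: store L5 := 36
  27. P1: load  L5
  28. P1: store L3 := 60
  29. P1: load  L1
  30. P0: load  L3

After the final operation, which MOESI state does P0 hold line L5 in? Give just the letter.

state = I

step 1: P0: load  L3  ⟶  EI  (L3)  txn=BusRd  M[L3]=70
step 2: P1: store L0 := 76  ⟶  IM  (L0)  txn=BusRdX  M[L0]=60
step 3: P0: load  L1  ⟶  EI  (L1)  txn=BusRd  M[L1]=30
step 4: P0: load  L3  ⟶  EI  (L3)  txn=∅  M[L3]=70
step 5: P1: load  L5  ⟶  IE  (L5)  txn=BusRd  M[L5]=40
step 6: P1: store L1 := 87  ⟶  IM  (L1)  txn=BusRdX  M[L1]=30
step 7: P1: load  L3  ⟶  SS  (L3)  txn=BusRd  M[L3]=70
step 8: P1: load  L3  ⟶  SS  (L3)  txn=∅  M[L3]=70
step 9: P1: store L1 := 35  ⟶  IM  (L1)  txn=∅  M[L1]=30
step 10: P1: store L4 := 46  ⟶  IM  (L4)  txn=BusRdX  M[L4]=20
step 11: P1: load  L3  ⟶  SS  (L3)  txn=∅  M[L3]=70
step 12: P1: store L3 := 43  ⟶  IM  (L3)  txn=BusUpgr  M[L3]=70
step 13: P0: load  L0  ⟶  SO  (L0)  txn=BusRd  M[L0]=60
step 14: P0: load  L3  ⟶  SO  (L3)  txn=BusRd  M[L3]=70
step 15: P1: load  L1  ⟶  IM  (L1)  txn=∅  M[L1]=30
step 16: P0: store L4 := 71  ⟶  MI  (L4)  txn=BusRdX+Flush  M[L4]=46
step 17: P0: load  L5  ⟶  SS  (L5)  txn=BusRd  M[L5]=40
step 18: P0: store L4 := 35  ⟶  MI  (L4)  txn=∅  M[L4]=46
step 19: P1: store L6 := 39  ⟶  IM  (L6)  txn=BusRdX  M[L6]=20
step 20: P1: load  L3  ⟶  SO  (L3)  txn=∅  M[L3]=70
step 21: P0: load  L3  ⟶  SO  (L3)  txn=∅  M[L3]=70
step 22: P1: store L1 := 69  ⟶  IM  (L1)  txn=∅  M[L1]=30
step 23: P0: store L5 := 15  ⟶  MI  (L5)  txn=BusUpgr  M[L5]=40
step 24: P0: store L3 := 15  ⟶  MI  (L3)  txn=BusUpgr+Flush  M[L3]=43
step 25: P0: load  L0  ⟶  SO  (L0)  txn=∅  M[L0]=60
step 26: P1: store L5 := 36  ⟶  IM  (L5)  txn=BusRdX+Flush  M[L5]=15
step 27: P1: load  L5  ⟶  IM  (L5)  txn=∅  M[L5]=15
step 28: P1: store L3 := 60  ⟶  IM  (L3)  txn=BusRdX+Flush  M[L3]=15
step 29: P1: load  L1  ⟶  IM  (L1)  txn=∅  M[L1]=30
step 30: P0: load  L3  ⟶  SO  (L3)  txn=BusRd  M[L3]=15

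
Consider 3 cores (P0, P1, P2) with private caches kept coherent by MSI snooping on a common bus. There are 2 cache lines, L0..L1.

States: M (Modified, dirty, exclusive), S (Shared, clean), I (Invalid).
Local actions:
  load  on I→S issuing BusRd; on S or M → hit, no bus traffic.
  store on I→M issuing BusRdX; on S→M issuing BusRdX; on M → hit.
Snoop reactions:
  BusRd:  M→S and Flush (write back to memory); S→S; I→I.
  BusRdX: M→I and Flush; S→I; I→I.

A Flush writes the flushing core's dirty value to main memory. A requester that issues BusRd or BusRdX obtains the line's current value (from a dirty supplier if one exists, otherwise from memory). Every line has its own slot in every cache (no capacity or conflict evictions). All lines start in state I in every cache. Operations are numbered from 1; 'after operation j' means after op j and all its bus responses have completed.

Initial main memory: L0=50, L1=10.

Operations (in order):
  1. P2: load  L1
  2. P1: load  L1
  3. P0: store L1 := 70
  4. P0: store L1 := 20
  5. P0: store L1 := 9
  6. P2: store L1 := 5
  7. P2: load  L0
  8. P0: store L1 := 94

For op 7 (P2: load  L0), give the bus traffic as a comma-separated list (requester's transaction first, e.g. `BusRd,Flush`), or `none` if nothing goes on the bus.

step 1: P2: load  L1  ⟶  IIS  (L1)  txn=BusRd  M[L1]=10
step 2: P1: load  L1  ⟶  ISS  (L1)  txn=BusRd  M[L1]=10
step 3: P0: store L1 := 70  ⟶  MII  (L1)  txn=BusRdX  M[L1]=10
step 4: P0: store L1 := 20  ⟶  MII  (L1)  txn=∅  M[L1]=10
step 5: P0: store L1 := 9  ⟶  MII  (L1)  txn=∅  M[L1]=10
step 6: P2: store L1 := 5  ⟶  IIM  (L1)  txn=BusRdX+Flush  M[L1]=9
step 7: P2: load  L0  ⟶  IIS  (L0)  txn=BusRd  M[L0]=50
step 8: P0: store L1 := 94  ⟶  MII  (L1)  txn=BusRdX+Flush  M[L1]=5

bus = BusRd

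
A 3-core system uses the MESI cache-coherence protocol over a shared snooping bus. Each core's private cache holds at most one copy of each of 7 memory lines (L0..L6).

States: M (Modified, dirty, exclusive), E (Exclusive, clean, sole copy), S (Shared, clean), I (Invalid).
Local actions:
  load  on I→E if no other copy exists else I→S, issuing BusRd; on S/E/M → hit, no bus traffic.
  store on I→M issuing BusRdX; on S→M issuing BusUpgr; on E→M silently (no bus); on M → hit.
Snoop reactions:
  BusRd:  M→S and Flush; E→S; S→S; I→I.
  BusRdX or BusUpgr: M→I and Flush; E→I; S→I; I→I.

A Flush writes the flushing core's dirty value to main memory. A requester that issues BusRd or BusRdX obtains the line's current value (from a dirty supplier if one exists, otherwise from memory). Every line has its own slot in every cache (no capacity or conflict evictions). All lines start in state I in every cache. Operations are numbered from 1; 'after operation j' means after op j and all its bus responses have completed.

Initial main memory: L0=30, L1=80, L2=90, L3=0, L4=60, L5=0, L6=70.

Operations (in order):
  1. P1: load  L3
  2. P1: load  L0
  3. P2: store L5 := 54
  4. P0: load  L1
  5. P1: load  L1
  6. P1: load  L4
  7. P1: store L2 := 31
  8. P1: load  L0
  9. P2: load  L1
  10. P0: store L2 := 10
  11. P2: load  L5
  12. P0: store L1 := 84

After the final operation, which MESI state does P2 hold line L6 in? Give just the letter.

state = I

1. P1: load  L3  bus=[BusRd]  L3: P0=I P1=E P2=I  mem[L3]=0
2. P1: load  L0  bus=[BusRd]  L0: P0=I P1=E P2=I  mem[L0]=30
3. P2: store L5 := 54  bus=[BusRdX]  L5: P0=I P1=I P2=M  mem[L5]=0
4. P0: load  L1  bus=[BusRd]  L1: P0=E P1=I P2=I  mem[L1]=80
5. P1: load  L1  bus=[BusRd]  L1: P0=S P1=S P2=I  mem[L1]=80
6. P1: load  L4  bus=[BusRd]  L4: P0=I P1=E P2=I  mem[L4]=60
7. P1: store L2 := 31  bus=[BusRdX]  L2: P0=I P1=M P2=I  mem[L2]=90
8. P1: load  L0  bus=[-]  L0: P0=I P1=E P2=I  mem[L0]=30
9. P2: load  L1  bus=[BusRd]  L1: P0=S P1=S P2=S  mem[L1]=80
10. P0: store L2 := 10  bus=[BusRdX,Flush]  L2: P0=M P1=I P2=I  mem[L2]=31
11. P2: load  L5  bus=[-]  L5: P0=I P1=I P2=M  mem[L5]=0
12. P0: store L1 := 84  bus=[BusUpgr]  L1: P0=M P1=I P2=I  mem[L1]=80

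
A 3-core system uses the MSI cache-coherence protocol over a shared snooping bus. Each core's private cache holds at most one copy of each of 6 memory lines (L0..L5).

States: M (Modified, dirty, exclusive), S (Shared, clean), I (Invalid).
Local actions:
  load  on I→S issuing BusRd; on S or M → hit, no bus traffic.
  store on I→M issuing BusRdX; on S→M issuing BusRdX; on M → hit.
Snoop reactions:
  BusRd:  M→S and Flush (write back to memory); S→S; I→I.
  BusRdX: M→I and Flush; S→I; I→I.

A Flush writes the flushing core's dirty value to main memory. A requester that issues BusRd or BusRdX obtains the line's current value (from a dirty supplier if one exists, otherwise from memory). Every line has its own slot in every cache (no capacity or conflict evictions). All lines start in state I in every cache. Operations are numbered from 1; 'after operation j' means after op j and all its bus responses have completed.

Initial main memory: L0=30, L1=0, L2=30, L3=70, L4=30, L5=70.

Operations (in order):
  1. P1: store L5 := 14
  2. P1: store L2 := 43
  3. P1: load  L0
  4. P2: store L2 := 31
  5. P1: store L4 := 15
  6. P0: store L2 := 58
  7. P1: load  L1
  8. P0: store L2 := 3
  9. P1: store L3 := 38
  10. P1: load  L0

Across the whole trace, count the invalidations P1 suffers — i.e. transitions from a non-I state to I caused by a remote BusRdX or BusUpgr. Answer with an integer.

  op1 P1: store L5 := 14 → I/M/I on L5; bus BusRdX; mem=70
  op2 P1: store L2 := 43 → I/M/I on L2; bus BusRdX; mem=30
  op3 P1: load  L0 → I/S/I on L0; bus BusRd; mem=30
  op4 P2: store L2 := 31 → I/I/M on L2; bus BusRdX Flush; mem=43
  op5 P1: store L4 := 15 → I/M/I on L4; bus BusRdX; mem=30
  op6 P0: store L2 := 58 → M/I/I on L2; bus BusRdX Flush; mem=31
  op7 P1: load  L1 → I/S/I on L1; bus BusRd; mem=0
  op8 P0: store L2 := 3 → M/I/I on L2; bus (none); mem=31
  op9 P1: store L3 := 38 → I/M/I on L3; bus BusRdX; mem=70
  op10 P1: load  L0 → I/S/I on L0; bus (none); mem=30

invalidations = 1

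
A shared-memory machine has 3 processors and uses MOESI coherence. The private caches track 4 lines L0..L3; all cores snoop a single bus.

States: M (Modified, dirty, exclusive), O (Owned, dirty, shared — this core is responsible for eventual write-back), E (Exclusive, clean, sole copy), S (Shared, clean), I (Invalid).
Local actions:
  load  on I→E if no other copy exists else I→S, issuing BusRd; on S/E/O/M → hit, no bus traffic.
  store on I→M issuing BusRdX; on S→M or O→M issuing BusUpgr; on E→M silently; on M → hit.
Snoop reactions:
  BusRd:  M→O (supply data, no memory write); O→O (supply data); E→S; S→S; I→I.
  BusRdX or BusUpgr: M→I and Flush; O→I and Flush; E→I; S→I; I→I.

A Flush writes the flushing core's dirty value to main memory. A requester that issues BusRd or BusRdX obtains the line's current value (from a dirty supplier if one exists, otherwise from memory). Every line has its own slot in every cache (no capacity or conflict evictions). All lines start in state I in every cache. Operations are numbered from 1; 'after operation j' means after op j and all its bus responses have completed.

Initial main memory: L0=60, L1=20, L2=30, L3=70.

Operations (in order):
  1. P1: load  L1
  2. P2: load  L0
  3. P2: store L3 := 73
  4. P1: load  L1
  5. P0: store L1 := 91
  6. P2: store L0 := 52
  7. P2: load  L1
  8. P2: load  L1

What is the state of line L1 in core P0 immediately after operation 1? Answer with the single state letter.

state = I

  op1 P1: load  L1 → I/E/I on L1; bus BusRd; mem=20
  op2 P2: load  L0 → I/I/E on L0; bus BusRd; mem=60
  op3 P2: store L3 := 73 → I/I/M on L3; bus BusRdX; mem=70
  op4 P1: load  L1 → I/E/I on L1; bus (none); mem=20
  op5 P0: store L1 := 91 → M/I/I on L1; bus BusRdX; mem=20
  op6 P2: store L0 := 52 → I/I/M on L0; bus (none); mem=60
  op7 P2: load  L1 → O/I/S on L1; bus BusRd; mem=20
  op8 P2: load  L1 → O/I/S on L1; bus (none); mem=20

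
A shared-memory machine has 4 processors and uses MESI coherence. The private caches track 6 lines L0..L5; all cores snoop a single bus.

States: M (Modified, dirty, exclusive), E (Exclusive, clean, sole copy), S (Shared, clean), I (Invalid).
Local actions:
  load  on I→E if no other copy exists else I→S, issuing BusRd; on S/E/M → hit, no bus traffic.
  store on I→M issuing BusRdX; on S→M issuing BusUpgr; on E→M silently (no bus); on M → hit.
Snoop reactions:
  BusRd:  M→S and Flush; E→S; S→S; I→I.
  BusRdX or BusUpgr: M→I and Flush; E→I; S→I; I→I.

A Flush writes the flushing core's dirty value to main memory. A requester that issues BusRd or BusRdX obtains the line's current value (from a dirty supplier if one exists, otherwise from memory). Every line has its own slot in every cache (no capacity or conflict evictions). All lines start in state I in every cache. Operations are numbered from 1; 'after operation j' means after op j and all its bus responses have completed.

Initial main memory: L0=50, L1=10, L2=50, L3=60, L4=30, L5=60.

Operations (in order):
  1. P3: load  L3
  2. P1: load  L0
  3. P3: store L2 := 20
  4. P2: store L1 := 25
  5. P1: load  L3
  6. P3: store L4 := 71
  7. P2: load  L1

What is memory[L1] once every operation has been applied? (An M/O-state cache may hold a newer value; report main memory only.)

memory[L1] = 10

1. P3: load  L3  bus=[BusRd]  L3: P0=I P1=I P2=I P3=E  mem[L3]=60
2. P1: load  L0  bus=[BusRd]  L0: P0=I P1=E P2=I P3=I  mem[L0]=50
3. P3: store L2 := 20  bus=[BusRdX]  L2: P0=I P1=I P2=I P3=M  mem[L2]=50
4. P2: store L1 := 25  bus=[BusRdX]  L1: P0=I P1=I P2=M P3=I  mem[L1]=10
5. P1: load  L3  bus=[BusRd]  L3: P0=I P1=S P2=I P3=S  mem[L3]=60
6. P3: store L4 := 71  bus=[BusRdX]  L4: P0=I P1=I P2=I P3=M  mem[L4]=30
7. P2: load  L1  bus=[-]  L1: P0=I P1=I P2=M P3=I  mem[L1]=10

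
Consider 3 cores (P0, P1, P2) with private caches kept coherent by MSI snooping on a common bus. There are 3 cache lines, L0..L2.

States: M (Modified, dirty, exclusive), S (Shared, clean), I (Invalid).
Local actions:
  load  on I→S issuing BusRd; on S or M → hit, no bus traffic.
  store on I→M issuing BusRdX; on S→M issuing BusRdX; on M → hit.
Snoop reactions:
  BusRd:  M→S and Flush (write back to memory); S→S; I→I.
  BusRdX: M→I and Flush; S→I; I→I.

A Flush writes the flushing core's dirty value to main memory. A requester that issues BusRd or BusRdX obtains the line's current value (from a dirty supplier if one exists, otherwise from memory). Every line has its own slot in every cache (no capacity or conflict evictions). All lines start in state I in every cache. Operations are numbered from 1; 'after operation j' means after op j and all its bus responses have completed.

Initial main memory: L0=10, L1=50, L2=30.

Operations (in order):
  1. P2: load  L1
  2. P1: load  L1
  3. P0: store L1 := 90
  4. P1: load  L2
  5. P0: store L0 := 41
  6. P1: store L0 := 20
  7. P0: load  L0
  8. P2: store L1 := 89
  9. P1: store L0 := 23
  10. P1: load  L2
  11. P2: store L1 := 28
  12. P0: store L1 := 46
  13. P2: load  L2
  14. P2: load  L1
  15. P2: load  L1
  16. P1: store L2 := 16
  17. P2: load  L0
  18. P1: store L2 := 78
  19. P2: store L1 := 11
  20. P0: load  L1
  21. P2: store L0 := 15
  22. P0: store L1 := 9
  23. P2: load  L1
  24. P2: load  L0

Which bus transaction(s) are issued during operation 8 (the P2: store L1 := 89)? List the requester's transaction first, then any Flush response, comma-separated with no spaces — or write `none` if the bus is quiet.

bus = BusRdX,Flush

step 1: P2: load  L1  ⟶  IIS  (L1)  txn=BusRd  M[L1]=50
step 2: P1: load  L1  ⟶  ISS  (L1)  txn=BusRd  M[L1]=50
step 3: P0: store L1 := 90  ⟶  MII  (L1)  txn=BusRdX  M[L1]=50
step 4: P1: load  L2  ⟶  ISI  (L2)  txn=BusRd  M[L2]=30
step 5: P0: store L0 := 41  ⟶  MII  (L0)  txn=BusRdX  M[L0]=10
step 6: P1: store L0 := 20  ⟶  IMI  (L0)  txn=BusRdX+Flush  M[L0]=41
step 7: P0: load  L0  ⟶  SSI  (L0)  txn=BusRd+Flush  M[L0]=20
step 8: P2: store L1 := 89  ⟶  IIM  (L1)  txn=BusRdX+Flush  M[L1]=90
step 9: P1: store L0 := 23  ⟶  IMI  (L0)  txn=BusRdX  M[L0]=20
step 10: P1: load  L2  ⟶  ISI  (L2)  txn=∅  M[L2]=30
step 11: P2: store L1 := 28  ⟶  IIM  (L1)  txn=∅  M[L1]=90
step 12: P0: store L1 := 46  ⟶  MII  (L1)  txn=BusRdX+Flush  M[L1]=28
step 13: P2: load  L2  ⟶  ISS  (L2)  txn=BusRd  M[L2]=30
step 14: P2: load  L1  ⟶  SIS  (L1)  txn=BusRd+Flush  M[L1]=46
step 15: P2: load  L1  ⟶  SIS  (L1)  txn=∅  M[L1]=46
step 16: P1: store L2 := 16  ⟶  IMI  (L2)  txn=BusRdX  M[L2]=30
step 17: P2: load  L0  ⟶  ISS  (L0)  txn=BusRd+Flush  M[L0]=23
step 18: P1: store L2 := 78  ⟶  IMI  (L2)  txn=∅  M[L2]=30
step 19: P2: store L1 := 11  ⟶  IIM  (L1)  txn=BusRdX  M[L1]=46
step 20: P0: load  L1  ⟶  SIS  (L1)  txn=BusRd+Flush  M[L1]=11
step 21: P2: store L0 := 15  ⟶  IIM  (L0)  txn=BusRdX  M[L0]=23
step 22: P0: store L1 := 9  ⟶  MII  (L1)  txn=BusRdX  M[L1]=11
step 23: P2: load  L1  ⟶  SIS  (L1)  txn=BusRd+Flush  M[L1]=9
step 24: P2: load  L0  ⟶  IIM  (L0)  txn=∅  M[L0]=23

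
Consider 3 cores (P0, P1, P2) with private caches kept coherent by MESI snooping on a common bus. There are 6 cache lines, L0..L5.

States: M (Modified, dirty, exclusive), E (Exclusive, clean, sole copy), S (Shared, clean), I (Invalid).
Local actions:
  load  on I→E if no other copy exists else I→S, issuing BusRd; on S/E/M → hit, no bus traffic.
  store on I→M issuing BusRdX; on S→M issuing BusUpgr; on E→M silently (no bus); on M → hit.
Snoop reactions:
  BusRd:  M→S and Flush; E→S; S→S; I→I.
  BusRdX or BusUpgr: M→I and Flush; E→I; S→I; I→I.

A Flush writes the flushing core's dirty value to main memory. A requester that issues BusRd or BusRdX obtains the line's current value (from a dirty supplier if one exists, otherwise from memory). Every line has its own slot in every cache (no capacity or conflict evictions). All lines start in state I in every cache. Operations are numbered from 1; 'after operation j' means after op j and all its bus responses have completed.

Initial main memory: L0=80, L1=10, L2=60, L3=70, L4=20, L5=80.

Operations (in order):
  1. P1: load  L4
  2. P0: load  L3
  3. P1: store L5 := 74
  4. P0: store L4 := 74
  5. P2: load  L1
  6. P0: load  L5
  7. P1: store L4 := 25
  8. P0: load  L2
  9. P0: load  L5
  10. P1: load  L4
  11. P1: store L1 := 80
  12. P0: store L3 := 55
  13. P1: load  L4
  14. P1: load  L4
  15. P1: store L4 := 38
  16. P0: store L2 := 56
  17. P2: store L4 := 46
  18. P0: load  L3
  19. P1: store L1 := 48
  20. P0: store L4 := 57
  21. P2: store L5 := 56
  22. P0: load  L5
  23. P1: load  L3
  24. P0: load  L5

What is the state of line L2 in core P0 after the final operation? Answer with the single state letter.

state = M

1. P1: load  L4  bus=[BusRd]  L4: P0=I P1=E P2=I  mem[L4]=20
2. P0: load  L3  bus=[BusRd]  L3: P0=E P1=I P2=I  mem[L3]=70
3. P1: store L5 := 74  bus=[BusRdX]  L5: P0=I P1=M P2=I  mem[L5]=80
4. P0: store L4 := 74  bus=[BusRdX]  L4: P0=M P1=I P2=I  mem[L4]=20
5. P2: load  L1  bus=[BusRd]  L1: P0=I P1=I P2=E  mem[L1]=10
6. P0: load  L5  bus=[BusRd,Flush]  L5: P0=S P1=S P2=I  mem[L5]=74
7. P1: store L4 := 25  bus=[BusRdX,Flush]  L4: P0=I P1=M P2=I  mem[L4]=74
8. P0: load  L2  bus=[BusRd]  L2: P0=E P1=I P2=I  mem[L2]=60
9. P0: load  L5  bus=[-]  L5: P0=S P1=S P2=I  mem[L5]=74
10. P1: load  L4  bus=[-]  L4: P0=I P1=M P2=I  mem[L4]=74
11. P1: store L1 := 80  bus=[BusRdX]  L1: P0=I P1=M P2=I  mem[L1]=10
12. P0: store L3 := 55  bus=[-]  L3: P0=M P1=I P2=I  mem[L3]=70
13. P1: load  L4  bus=[-]  L4: P0=I P1=M P2=I  mem[L4]=74
14. P1: load  L4  bus=[-]  L4: P0=I P1=M P2=I  mem[L4]=74
15. P1: store L4 := 38  bus=[-]  L4: P0=I P1=M P2=I  mem[L4]=74
16. P0: store L2 := 56  bus=[-]  L2: P0=M P1=I P2=I  mem[L2]=60
17. P2: store L4 := 46  bus=[BusRdX,Flush]  L4: P0=I P1=I P2=M  mem[L4]=38
18. P0: load  L3  bus=[-]  L3: P0=M P1=I P2=I  mem[L3]=70
19. P1: store L1 := 48  bus=[-]  L1: P0=I P1=M P2=I  mem[L1]=10
20. P0: store L4 := 57  bus=[BusRdX,Flush]  L4: P0=M P1=I P2=I  mem[L4]=46
21. P2: store L5 := 56  bus=[BusRdX]  L5: P0=I P1=I P2=M  mem[L5]=74
22. P0: load  L5  bus=[BusRd,Flush]  L5: P0=S P1=I P2=S  mem[L5]=56
23. P1: load  L3  bus=[BusRd,Flush]  L3: P0=S P1=S P2=I  mem[L3]=55
24. P0: load  L5  bus=[-]  L5: P0=S P1=I P2=S  mem[L5]=56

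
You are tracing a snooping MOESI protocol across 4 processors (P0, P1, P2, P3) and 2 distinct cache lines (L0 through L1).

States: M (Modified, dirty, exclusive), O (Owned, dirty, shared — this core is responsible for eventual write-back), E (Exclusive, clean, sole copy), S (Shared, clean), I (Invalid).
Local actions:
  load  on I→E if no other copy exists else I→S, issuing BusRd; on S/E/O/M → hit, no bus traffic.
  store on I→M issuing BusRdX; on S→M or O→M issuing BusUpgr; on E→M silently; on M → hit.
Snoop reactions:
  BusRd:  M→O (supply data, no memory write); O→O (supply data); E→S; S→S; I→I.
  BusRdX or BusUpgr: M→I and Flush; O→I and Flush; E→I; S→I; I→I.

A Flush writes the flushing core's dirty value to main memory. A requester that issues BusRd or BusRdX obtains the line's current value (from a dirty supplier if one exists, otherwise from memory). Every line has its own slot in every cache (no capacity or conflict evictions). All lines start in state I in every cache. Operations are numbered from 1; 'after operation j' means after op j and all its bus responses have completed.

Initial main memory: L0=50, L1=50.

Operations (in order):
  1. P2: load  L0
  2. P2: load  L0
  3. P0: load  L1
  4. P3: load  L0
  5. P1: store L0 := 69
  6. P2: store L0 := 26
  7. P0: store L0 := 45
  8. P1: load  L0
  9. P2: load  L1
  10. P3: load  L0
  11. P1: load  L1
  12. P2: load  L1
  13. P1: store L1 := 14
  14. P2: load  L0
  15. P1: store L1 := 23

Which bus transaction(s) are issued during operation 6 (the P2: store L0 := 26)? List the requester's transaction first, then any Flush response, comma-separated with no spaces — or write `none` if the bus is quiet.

1. P2: load  L0  bus=[BusRd]  L0: P0=I P1=I P2=E P3=I  mem[L0]=50
2. P2: load  L0  bus=[-]  L0: P0=I P1=I P2=E P3=I  mem[L0]=50
3. P0: load  L1  bus=[BusRd]  L1: P0=E P1=I P2=I P3=I  mem[L1]=50
4. P3: load  L0  bus=[BusRd]  L0: P0=I P1=I P2=S P3=S  mem[L0]=50
5. P1: store L0 := 69  bus=[BusRdX]  L0: P0=I P1=M P2=I P3=I  mem[L0]=50
6. P2: store L0 := 26  bus=[BusRdX,Flush]  L0: P0=I P1=I P2=M P3=I  mem[L0]=69
7. P0: store L0 := 45  bus=[BusRdX,Flush]  L0: P0=M P1=I P2=I P3=I  mem[L0]=26
8. P1: load  L0  bus=[BusRd]  L0: P0=O P1=S P2=I P3=I  mem[L0]=26
9. P2: load  L1  bus=[BusRd]  L1: P0=S P1=I P2=S P3=I  mem[L1]=50
10. P3: load  L0  bus=[BusRd]  L0: P0=O P1=S P2=I P3=S  mem[L0]=26
11. P1: load  L1  bus=[BusRd]  L1: P0=S P1=S P2=S P3=I  mem[L1]=50
12. P2: load  L1  bus=[-]  L1: P0=S P1=S P2=S P3=I  mem[L1]=50
13. P1: store L1 := 14  bus=[BusUpgr]  L1: P0=I P1=M P2=I P3=I  mem[L1]=50
14. P2: load  L0  bus=[BusRd]  L0: P0=O P1=S P2=S P3=S  mem[L0]=26
15. P1: store L1 := 23  bus=[-]  L1: P0=I P1=M P2=I P3=I  mem[L1]=50

bus = BusRdX,Flush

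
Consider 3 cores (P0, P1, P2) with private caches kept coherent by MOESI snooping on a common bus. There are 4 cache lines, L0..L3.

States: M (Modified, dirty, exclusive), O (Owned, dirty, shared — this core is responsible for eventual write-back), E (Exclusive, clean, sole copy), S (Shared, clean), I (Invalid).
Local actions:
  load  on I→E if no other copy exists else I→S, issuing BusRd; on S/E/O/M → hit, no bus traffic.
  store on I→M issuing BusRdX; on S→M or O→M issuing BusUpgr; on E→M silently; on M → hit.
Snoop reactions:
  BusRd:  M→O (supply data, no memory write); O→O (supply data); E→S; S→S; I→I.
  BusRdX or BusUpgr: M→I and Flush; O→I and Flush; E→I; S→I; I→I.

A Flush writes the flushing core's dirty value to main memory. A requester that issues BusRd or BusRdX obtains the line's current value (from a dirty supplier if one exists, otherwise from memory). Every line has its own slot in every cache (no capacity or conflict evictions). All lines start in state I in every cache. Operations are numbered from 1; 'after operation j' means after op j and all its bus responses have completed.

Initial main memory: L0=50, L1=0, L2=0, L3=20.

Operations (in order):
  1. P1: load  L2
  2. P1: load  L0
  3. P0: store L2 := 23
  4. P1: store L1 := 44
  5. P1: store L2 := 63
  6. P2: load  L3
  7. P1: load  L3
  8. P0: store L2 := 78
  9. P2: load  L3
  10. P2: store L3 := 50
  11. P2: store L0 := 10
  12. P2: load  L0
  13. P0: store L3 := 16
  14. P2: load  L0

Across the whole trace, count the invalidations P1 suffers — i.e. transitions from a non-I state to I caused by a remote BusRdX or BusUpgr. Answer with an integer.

1. P1: load  L2  bus=[BusRd]  L2: P0=I P1=E P2=I  mem[L2]=0
2. P1: load  L0  bus=[BusRd]  L0: P0=I P1=E P2=I  mem[L0]=50
3. P0: store L2 := 23  bus=[BusRdX]  L2: P0=M P1=I P2=I  mem[L2]=0
4. P1: store L1 := 44  bus=[BusRdX]  L1: P0=I P1=M P2=I  mem[L1]=0
5. P1: store L2 := 63  bus=[BusRdX,Flush]  L2: P0=I P1=M P2=I  mem[L2]=23
6. P2: load  L3  bus=[BusRd]  L3: P0=I P1=I P2=E  mem[L3]=20
7. P1: load  L3  bus=[BusRd]  L3: P0=I P1=S P2=S  mem[L3]=20
8. P0: store L2 := 78  bus=[BusRdX,Flush]  L2: P0=M P1=I P2=I  mem[L2]=63
9. P2: load  L3  bus=[-]  L3: P0=I P1=S P2=S  mem[L3]=20
10. P2: store L3 := 50  bus=[BusUpgr]  L3: P0=I P1=I P2=M  mem[L3]=20
11. P2: store L0 := 10  bus=[BusRdX]  L0: P0=I P1=I P2=M  mem[L0]=50
12. P2: load  L0  bus=[-]  L0: P0=I P1=I P2=M  mem[L0]=50
13. P0: store L3 := 16  bus=[BusRdX,Flush]  L3: P0=M P1=I P2=I  mem[L3]=50
14. P2: load  L0  bus=[-]  L0: P0=I P1=I P2=M  mem[L0]=50

invalidations = 4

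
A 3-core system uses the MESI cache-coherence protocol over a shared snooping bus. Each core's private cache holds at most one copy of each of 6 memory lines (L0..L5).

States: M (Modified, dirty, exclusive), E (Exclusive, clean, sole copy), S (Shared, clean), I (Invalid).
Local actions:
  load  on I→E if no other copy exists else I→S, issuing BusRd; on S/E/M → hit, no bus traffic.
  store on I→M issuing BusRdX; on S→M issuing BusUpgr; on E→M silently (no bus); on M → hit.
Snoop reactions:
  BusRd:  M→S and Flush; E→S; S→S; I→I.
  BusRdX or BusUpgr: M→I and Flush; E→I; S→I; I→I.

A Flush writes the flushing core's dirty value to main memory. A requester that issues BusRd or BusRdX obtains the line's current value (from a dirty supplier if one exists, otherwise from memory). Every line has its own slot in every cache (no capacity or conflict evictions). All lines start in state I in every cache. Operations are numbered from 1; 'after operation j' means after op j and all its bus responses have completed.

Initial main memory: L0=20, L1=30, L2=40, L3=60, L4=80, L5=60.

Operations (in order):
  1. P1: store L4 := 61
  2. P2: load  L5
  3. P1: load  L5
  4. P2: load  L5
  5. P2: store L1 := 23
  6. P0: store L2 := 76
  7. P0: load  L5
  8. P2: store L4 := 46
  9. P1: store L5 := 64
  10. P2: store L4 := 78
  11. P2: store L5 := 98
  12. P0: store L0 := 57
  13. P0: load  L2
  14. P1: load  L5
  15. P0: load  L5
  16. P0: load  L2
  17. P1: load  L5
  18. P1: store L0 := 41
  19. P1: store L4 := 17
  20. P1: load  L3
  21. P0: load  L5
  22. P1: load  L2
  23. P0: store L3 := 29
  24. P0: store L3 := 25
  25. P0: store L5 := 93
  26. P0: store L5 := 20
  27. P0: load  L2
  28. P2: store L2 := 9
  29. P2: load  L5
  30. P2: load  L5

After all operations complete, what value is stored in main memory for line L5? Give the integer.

1. P1: store L4 := 61  bus=[BusRdX]  L4: P0=I P1=M P2=I  mem[L4]=80
2. P2: load  L5  bus=[BusRd]  L5: P0=I P1=I P2=E  mem[L5]=60
3. P1: load  L5  bus=[BusRd]  L5: P0=I P1=S P2=S  mem[L5]=60
4. P2: load  L5  bus=[-]  L5: P0=I P1=S P2=S  mem[L5]=60
5. P2: store L1 := 23  bus=[BusRdX]  L1: P0=I P1=I P2=M  mem[L1]=30
6. P0: store L2 := 76  bus=[BusRdX]  L2: P0=M P1=I P2=I  mem[L2]=40
7. P0: load  L5  bus=[BusRd]  L5: P0=S P1=S P2=S  mem[L5]=60
8. P2: store L4 := 46  bus=[BusRdX,Flush]  L4: P0=I P1=I P2=M  mem[L4]=61
9. P1: store L5 := 64  bus=[BusUpgr]  L5: P0=I P1=M P2=I  mem[L5]=60
10. P2: store L4 := 78  bus=[-]  L4: P0=I P1=I P2=M  mem[L4]=61
11. P2: store L5 := 98  bus=[BusRdX,Flush]  L5: P0=I P1=I P2=M  mem[L5]=64
12. P0: store L0 := 57  bus=[BusRdX]  L0: P0=M P1=I P2=I  mem[L0]=20
13. P0: load  L2  bus=[-]  L2: P0=M P1=I P2=I  mem[L2]=40
14. P1: load  L5  bus=[BusRd,Flush]  L5: P0=I P1=S P2=S  mem[L5]=98
15. P0: load  L5  bus=[BusRd]  L5: P0=S P1=S P2=S  mem[L5]=98
16. P0: load  L2  bus=[-]  L2: P0=M P1=I P2=I  mem[L2]=40
17. P1: load  L5  bus=[-]  L5: P0=S P1=S P2=S  mem[L5]=98
18. P1: store L0 := 41  bus=[BusRdX,Flush]  L0: P0=I P1=M P2=I  mem[L0]=57
19. P1: store L4 := 17  bus=[BusRdX,Flush]  L4: P0=I P1=M P2=I  mem[L4]=78
20. P1: load  L3  bus=[BusRd]  L3: P0=I P1=E P2=I  mem[L3]=60
21. P0: load  L5  bus=[-]  L5: P0=S P1=S P2=S  mem[L5]=98
22. P1: load  L2  bus=[BusRd,Flush]  L2: P0=S P1=S P2=I  mem[L2]=76
23. P0: store L3 := 29  bus=[BusRdX]  L3: P0=M P1=I P2=I  mem[L3]=60
24. P0: store L3 := 25  bus=[-]  L3: P0=M P1=I P2=I  mem[L3]=60
25. P0: store L5 := 93  bus=[BusUpgr]  L5: P0=M P1=I P2=I  mem[L5]=98
26. P0: store L5 := 20  bus=[-]  L5: P0=M P1=I P2=I  mem[L5]=98
27. P0: load  L2  bus=[-]  L2: P0=S P1=S P2=I  mem[L2]=76
28. P2: store L2 := 9  bus=[BusRdX]  L2: P0=I P1=I P2=M  mem[L2]=76
29. P2: load  L5  bus=[BusRd,Flush]  L5: P0=S P1=I P2=S  mem[L5]=20
30. P2: load  L5  bus=[-]  L5: P0=S P1=I P2=S  mem[L5]=20

memory[L5] = 20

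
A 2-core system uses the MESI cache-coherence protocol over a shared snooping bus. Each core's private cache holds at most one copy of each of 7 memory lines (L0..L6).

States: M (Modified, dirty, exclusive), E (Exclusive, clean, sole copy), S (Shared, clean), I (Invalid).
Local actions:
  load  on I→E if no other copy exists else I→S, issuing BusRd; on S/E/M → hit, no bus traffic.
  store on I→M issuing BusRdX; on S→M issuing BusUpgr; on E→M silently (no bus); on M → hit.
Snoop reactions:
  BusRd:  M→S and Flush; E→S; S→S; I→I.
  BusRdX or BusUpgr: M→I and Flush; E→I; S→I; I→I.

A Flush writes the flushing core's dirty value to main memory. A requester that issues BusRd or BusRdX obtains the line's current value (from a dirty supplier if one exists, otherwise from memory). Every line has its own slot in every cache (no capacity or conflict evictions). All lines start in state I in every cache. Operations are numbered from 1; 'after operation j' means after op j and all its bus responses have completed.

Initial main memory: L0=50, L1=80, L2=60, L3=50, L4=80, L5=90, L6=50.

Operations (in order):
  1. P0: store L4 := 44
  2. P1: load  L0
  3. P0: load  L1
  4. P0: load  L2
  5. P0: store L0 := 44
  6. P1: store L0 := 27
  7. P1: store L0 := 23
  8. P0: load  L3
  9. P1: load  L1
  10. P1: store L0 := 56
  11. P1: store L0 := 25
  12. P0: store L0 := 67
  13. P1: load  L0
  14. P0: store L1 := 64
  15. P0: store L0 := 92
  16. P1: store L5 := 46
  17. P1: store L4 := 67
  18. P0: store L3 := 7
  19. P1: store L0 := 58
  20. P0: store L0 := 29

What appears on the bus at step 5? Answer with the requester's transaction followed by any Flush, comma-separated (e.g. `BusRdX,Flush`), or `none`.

step 1: P0: store L4 := 44  ⟶  MI  (L4)  txn=BusRdX  M[L4]=80
step 2: P1: load  L0  ⟶  IE  (L0)  txn=BusRd  M[L0]=50
step 3: P0: load  L1  ⟶  EI  (L1)  txn=BusRd  M[L1]=80
step 4: P0: load  L2  ⟶  EI  (L2)  txn=BusRd  M[L2]=60
step 5: P0: store L0 := 44  ⟶  MI  (L0)  txn=BusRdX  M[L0]=50
step 6: P1: store L0 := 27  ⟶  IM  (L0)  txn=BusRdX+Flush  M[L0]=44
step 7: P1: store L0 := 23  ⟶  IM  (L0)  txn=∅  M[L0]=44
step 8: P0: load  L3  ⟶  EI  (L3)  txn=BusRd  M[L3]=50
step 9: P1: load  L1  ⟶  SS  (L1)  txn=BusRd  M[L1]=80
step 10: P1: store L0 := 56  ⟶  IM  (L0)  txn=∅  M[L0]=44
step 11: P1: store L0 := 25  ⟶  IM  (L0)  txn=∅  M[L0]=44
step 12: P0: store L0 := 67  ⟶  MI  (L0)  txn=BusRdX+Flush  M[L0]=25
step 13: P1: load  L0  ⟶  SS  (L0)  txn=BusRd+Flush  M[L0]=67
step 14: P0: store L1 := 64  ⟶  MI  (L1)  txn=BusUpgr  M[L1]=80
step 15: P0: store L0 := 92  ⟶  MI  (L0)  txn=BusUpgr  M[L0]=67
step 16: P1: store L5 := 46  ⟶  IM  (L5)  txn=BusRdX  M[L5]=90
step 17: P1: store L4 := 67  ⟶  IM  (L4)  txn=BusRdX+Flush  M[L4]=44
step 18: P0: store L3 := 7  ⟶  MI  (L3)  txn=∅  M[L3]=50
step 19: P1: store L0 := 58  ⟶  IM  (L0)  txn=BusRdX+Flush  M[L0]=92
step 20: P0: store L0 := 29  ⟶  MI  (L0)  txn=BusRdX+Flush  M[L0]=58

bus = BusRdX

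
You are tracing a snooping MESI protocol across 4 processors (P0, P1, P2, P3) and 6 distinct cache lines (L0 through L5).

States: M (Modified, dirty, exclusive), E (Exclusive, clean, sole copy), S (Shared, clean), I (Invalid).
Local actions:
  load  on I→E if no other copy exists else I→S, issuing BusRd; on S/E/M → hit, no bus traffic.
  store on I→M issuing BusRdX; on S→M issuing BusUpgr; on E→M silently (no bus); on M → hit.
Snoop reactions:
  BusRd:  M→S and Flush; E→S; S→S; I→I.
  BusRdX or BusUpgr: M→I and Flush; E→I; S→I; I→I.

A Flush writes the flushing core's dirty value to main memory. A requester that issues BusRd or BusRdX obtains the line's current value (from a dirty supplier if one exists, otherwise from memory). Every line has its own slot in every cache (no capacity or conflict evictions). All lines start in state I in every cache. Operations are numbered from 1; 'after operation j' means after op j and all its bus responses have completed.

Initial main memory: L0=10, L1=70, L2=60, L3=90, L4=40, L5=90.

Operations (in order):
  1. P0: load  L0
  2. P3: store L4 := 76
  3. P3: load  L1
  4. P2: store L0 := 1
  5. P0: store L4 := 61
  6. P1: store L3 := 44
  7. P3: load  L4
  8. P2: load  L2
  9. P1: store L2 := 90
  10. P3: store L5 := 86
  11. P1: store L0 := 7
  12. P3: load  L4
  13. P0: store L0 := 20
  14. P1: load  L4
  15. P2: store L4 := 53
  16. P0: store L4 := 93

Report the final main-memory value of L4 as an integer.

memory[L4] = 53

[1] P0: load  L0 | P0:E(10), P1:I, P2:I, P3:I | bus: BusRd
[2] P3: store L4 := 76 | P0:I, P1:I, P2:I, P3:M(76) | bus: BusRdX
[3] P3: load  L1 | P0:I, P1:I, P2:I, P3:E(70) | bus: BusRd
[4] P2: store L0 := 1 | P0:I, P1:I, P2:M(1), P3:I | bus: BusRdX
[5] P0: store L4 := 61 | P0:M(61), P1:I, P2:I, P3:I | bus: BusRdX,Flush
[6] P1: store L3 := 44 | P0:I, P1:M(44), P2:I, P3:I | bus: BusRdX
[7] P3: load  L4 | P0:S(61), P1:I, P2:I, P3:S(61) | bus: BusRd,Flush
[8] P2: load  L2 | P0:I, P1:I, P2:E(60), P3:I | bus: BusRd
[9] P1: store L2 := 90 | P0:I, P1:M(90), P2:I, P3:I | bus: BusRdX
[10] P3: store L5 := 86 | P0:I, P1:I, P2:I, P3:M(86) | bus: BusRdX
[11] P1: store L0 := 7 | P0:I, P1:M(7), P2:I, P3:I | bus: BusRdX,Flush
[12] P3: load  L4 | P0:S(61), P1:I, P2:I, P3:S(61) | bus: none
[13] P0: store L0 := 20 | P0:M(20), P1:I, P2:I, P3:I | bus: BusRdX,Flush
[14] P1: load  L4 | P0:S(61), P1:S(61), P2:I, P3:S(61) | bus: BusRd
[15] P2: store L4 := 53 | P0:I, P1:I, P2:M(53), P3:I | bus: BusRdX
[16] P0: store L4 := 93 | P0:M(93), P1:I, P2:I, P3:I | bus: BusRdX,Flush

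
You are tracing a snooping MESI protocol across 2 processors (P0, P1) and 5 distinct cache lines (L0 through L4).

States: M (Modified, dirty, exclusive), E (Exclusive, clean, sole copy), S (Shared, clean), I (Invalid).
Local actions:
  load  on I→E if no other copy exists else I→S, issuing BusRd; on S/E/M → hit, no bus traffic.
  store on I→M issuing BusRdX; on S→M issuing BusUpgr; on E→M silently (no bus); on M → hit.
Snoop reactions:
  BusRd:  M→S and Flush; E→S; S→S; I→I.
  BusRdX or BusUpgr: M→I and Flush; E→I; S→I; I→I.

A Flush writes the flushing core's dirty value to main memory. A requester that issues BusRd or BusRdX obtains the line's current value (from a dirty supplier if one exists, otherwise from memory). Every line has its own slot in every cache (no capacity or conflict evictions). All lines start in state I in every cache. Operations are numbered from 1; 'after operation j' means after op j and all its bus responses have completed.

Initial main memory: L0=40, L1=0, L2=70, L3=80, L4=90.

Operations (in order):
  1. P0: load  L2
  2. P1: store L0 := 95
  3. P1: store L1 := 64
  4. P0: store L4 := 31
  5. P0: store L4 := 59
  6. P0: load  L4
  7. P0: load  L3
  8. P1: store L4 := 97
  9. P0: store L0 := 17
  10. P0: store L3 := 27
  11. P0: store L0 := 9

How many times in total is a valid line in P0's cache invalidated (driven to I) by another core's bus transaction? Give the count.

invalidations = 1

1. P0: load  L2  bus=[BusRd]  L2: P0=E P1=I  mem[L2]=70
2. P1: store L0 := 95  bus=[BusRdX]  L0: P0=I P1=M  mem[L0]=40
3. P1: store L1 := 64  bus=[BusRdX]  L1: P0=I P1=M  mem[L1]=0
4. P0: store L4 := 31  bus=[BusRdX]  L4: P0=M P1=I  mem[L4]=90
5. P0: store L4 := 59  bus=[-]  L4: P0=M P1=I  mem[L4]=90
6. P0: load  L4  bus=[-]  L4: P0=M P1=I  mem[L4]=90
7. P0: load  L3  bus=[BusRd]  L3: P0=E P1=I  mem[L3]=80
8. P1: store L4 := 97  bus=[BusRdX,Flush]  L4: P0=I P1=M  mem[L4]=59
9. P0: store L0 := 17  bus=[BusRdX,Flush]  L0: P0=M P1=I  mem[L0]=95
10. P0: store L3 := 27  bus=[-]  L3: P0=M P1=I  mem[L3]=80
11. P0: store L0 := 9  bus=[-]  L0: P0=M P1=I  mem[L0]=95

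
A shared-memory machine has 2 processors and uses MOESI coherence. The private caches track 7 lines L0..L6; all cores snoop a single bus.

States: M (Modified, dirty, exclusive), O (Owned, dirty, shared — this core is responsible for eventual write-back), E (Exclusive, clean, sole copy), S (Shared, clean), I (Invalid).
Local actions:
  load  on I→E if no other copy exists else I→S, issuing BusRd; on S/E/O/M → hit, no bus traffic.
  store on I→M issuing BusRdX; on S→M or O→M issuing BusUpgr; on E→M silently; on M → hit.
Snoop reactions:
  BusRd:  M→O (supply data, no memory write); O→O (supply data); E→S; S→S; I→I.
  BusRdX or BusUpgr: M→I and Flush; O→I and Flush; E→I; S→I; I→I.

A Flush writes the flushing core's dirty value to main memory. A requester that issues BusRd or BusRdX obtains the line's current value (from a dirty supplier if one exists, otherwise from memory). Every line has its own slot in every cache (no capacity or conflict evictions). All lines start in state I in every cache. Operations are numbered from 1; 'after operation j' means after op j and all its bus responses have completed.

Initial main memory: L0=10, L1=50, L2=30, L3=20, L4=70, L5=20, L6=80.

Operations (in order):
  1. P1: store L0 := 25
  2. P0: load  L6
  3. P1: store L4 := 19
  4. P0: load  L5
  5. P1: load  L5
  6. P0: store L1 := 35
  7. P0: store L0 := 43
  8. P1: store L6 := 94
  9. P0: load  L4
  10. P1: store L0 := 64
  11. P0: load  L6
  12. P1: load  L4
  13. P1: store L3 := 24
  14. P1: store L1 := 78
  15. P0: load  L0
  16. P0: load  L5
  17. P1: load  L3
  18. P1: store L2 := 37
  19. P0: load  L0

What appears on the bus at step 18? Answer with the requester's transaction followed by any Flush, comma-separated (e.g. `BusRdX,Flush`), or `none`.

bus = BusRdX

[1] P1: store L0 := 25 | P0:I, P1:M(25) | bus: BusRdX
[2] P0: load  L6 | P0:E(80), P1:I | bus: BusRd
[3] P1: store L4 := 19 | P0:I, P1:M(19) | bus: BusRdX
[4] P0: load  L5 | P0:E(20), P1:I | bus: BusRd
[5] P1: load  L5 | P0:S(20), P1:S(20) | bus: BusRd
[6] P0: store L1 := 35 | P0:M(35), P1:I | bus: BusRdX
[7] P0: store L0 := 43 | P0:M(43), P1:I | bus: BusRdX,Flush
[8] P1: store L6 := 94 | P0:I, P1:M(94) | bus: BusRdX
[9] P0: load  L4 | P0:S(19), P1:O(19) | bus: BusRd
[10] P1: store L0 := 64 | P0:I, P1:M(64) | bus: BusRdX,Flush
[11] P0: load  L6 | P0:S(94), P1:O(94) | bus: BusRd
[12] P1: load  L4 | P0:S(19), P1:O(19) | bus: none
[13] P1: store L3 := 24 | P0:I, P1:M(24) | bus: BusRdX
[14] P1: store L1 := 78 | P0:I, P1:M(78) | bus: BusRdX,Flush
[15] P0: load  L0 | P0:S(64), P1:O(64) | bus: BusRd
[16] P0: load  L5 | P0:S(20), P1:S(20) | bus: none
[17] P1: load  L3 | P0:I, P1:M(24) | bus: none
[18] P1: store L2 := 37 | P0:I, P1:M(37) | bus: BusRdX
[19] P0: load  L0 | P0:S(64), P1:O(64) | bus: none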